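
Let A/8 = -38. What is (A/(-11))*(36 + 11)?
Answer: 14288/11 ≈ 1298.9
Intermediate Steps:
A = -304 (A = 8*(-38) = -304)
(A/(-11))*(36 + 11) = (-304/(-11))*(36 + 11) = -304*(-1/11)*47 = (304/11)*47 = 14288/11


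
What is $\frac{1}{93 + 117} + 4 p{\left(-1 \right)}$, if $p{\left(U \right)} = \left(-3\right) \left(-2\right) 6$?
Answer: $\frac{30241}{210} \approx 144.0$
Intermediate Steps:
$p{\left(U \right)} = 36$ ($p{\left(U \right)} = 6 \cdot 6 = 36$)
$\frac{1}{93 + 117} + 4 p{\left(-1 \right)} = \frac{1}{93 + 117} + 4 \cdot 36 = \frac{1}{210} + 144 = \frac{30241}{210}$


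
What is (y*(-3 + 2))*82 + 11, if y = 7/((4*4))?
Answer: -199/8 ≈ -24.875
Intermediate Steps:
y = 7/16 ≈ 0.43750
(y*(-3 + 2))*82 + 11 = (7*(-3 + 2)/16)*82 + 11 = ((7/16)*(-1))*82 + 11 = -7/16*82 + 11 = -287/8 + 11 = -199/8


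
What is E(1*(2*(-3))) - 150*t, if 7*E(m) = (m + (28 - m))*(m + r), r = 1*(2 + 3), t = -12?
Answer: 1796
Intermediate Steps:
r = 5 (r = 1*5 = 5)
E(m) = 20 + 4*m (E(m) = ((m + (28 - m))*(m + 5))/7 = (28*(5 + m))/7 = (140 + 28*m)/7 = 20 + 4*m)
E(1*(2*(-3))) - 150*t = (20 + 4*(1*(2*(-3)))) - 150*(-12) = (20 + 4*(1*(-6))) - 1*(-1800) = (20 + 4*(-6)) + 1800 = (20 - 24) + 1800 = -4 + 1800 = 1796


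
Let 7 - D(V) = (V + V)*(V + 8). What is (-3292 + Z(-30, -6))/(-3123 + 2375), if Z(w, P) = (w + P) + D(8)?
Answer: 3577/748 ≈ 4.7821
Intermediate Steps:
D(V) = 7 - 2*V*(8 + V) (D(V) = 7 - (V + V)*(V + 8) = 7 - 2*V*(8 + V))
Z(w, P) = -249 + P + w (Z(w, P) = (w + P) + (7 - 16*8 - 2*8**2) = (P + w) + (7 - 128 - 2*64) = (P + w) + (7 - 128 - 128) = (P + w) - 249 = -249 + P + w)
(-3292 + Z(-30, -6))/(-3123 + 2375) = (-3292 + (-249 - 6 - 30))/(-3123 + 2375) = (-3292 - 285)/(-748) = -3577*(-1/748) = 3577/748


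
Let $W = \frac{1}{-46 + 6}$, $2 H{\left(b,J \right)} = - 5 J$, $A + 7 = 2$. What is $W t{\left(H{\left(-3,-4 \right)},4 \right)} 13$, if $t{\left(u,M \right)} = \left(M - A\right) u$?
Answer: $- \frac{117}{4} \approx -29.25$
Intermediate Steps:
$A = -5$ ($A = -7 + 2 = -5$)
$H{\left(b,J \right)} = - \frac{5 J}{2}$ ($H{\left(b,J \right)} = \frac{\left(-5\right) J}{2} = - \frac{5 J}{2}$)
$W = - \frac{1}{40}$ ($W = \frac{1}{-40} = - \frac{1}{40} \approx -0.025$)
$t{\left(u,M \right)} = u \left(5 + M\right)$ ($t{\left(u,M \right)} = \left(M - -5\right) u = \left(M + 5\right) u = \left(5 + M\right) u = u \left(5 + M\right)$)
$W t{\left(H{\left(-3,-4 \right)},4 \right)} 13 = - \frac{\left(- \frac{5}{2}\right) \left(-4\right) \left(5 + 4\right)}{40} \cdot 13 = - \frac{10 \cdot 9}{40} \cdot 13 = \left(- \frac{1}{40}\right) 90 \cdot 13 = \left(- \frac{9}{4}\right) 13 = - \frac{117}{4}$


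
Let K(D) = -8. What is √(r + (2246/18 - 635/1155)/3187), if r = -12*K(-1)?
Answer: √52051784589574/736197 ≈ 9.7999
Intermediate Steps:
r = 96 (r = -12*(-8) = 96)
√(r + (2246/18 - 635/1155)/3187) = √(96 + (2246/18 - 635/1155)/3187) = √(96 + (2246*(1/18) - 635*1/1155)*(1/3187)) = √(96 + (1123/9 - 127/231)*(1/3187)) = √(96 + (86090/693)*(1/3187)) = √(96 + 86090/2208591) = √(212110826/2208591) = √52051784589574/736197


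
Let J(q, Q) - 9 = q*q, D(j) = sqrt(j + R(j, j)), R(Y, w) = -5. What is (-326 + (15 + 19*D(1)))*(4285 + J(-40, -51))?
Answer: -1833034 + 223972*I ≈ -1.833e+6 + 2.2397e+5*I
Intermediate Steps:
D(j) = sqrt(-5 + j) (D(j) = sqrt(j - 5) = sqrt(-5 + j))
J(q, Q) = 9 + q**2 (J(q, Q) = 9 + q*q = 9 + q**2)
(-326 + (15 + 19*D(1)))*(4285 + J(-40, -51)) = (-326 + (15 + 19*sqrt(-5 + 1)))*(4285 + (9 + (-40)**2)) = (-326 + (15 + 19*sqrt(-4)))*(4285 + (9 + 1600)) = (-326 + (15 + 19*(2*I)))*(4285 + 1609) = (-326 + (15 + 38*I))*5894 = (-311 + 38*I)*5894 = -1833034 + 223972*I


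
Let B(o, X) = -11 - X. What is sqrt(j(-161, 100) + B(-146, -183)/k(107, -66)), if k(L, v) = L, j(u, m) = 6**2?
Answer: 2*sqrt(107642)/107 ≈ 6.1325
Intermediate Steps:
j(u, m) = 36
sqrt(j(-161, 100) + B(-146, -183)/k(107, -66)) = sqrt(36 + (-11 - 1*(-183))/107) = sqrt(36 + (-11 + 183)*(1/107)) = sqrt(36 + 172*(1/107)) = sqrt(36 + 172/107) = sqrt(4024/107) = 2*sqrt(107642)/107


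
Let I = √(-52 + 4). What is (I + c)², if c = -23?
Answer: 481 - 184*I*√3 ≈ 481.0 - 318.7*I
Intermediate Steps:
I = 4*I*√3 (I = √(-48) = 4*I*√3 ≈ 6.9282*I)
(I + c)² = (4*I*√3 - 23)² = (-23 + 4*I*√3)²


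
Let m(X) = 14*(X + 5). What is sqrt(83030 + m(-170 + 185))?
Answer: sqrt(83310) ≈ 288.63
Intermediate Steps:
m(X) = 70 + 14*X (m(X) = 14*(5 + X) = 70 + 14*X)
sqrt(83030 + m(-170 + 185)) = sqrt(83030 + (70 + 14*(-170 + 185))) = sqrt(83030 + (70 + 14*15)) = sqrt(83030 + (70 + 210)) = sqrt(83030 + 280) = sqrt(83310)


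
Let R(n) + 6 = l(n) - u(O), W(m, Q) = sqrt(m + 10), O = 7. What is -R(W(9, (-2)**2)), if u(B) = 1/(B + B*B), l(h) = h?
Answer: 337/56 - sqrt(19) ≈ 1.6590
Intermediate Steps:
u(B) = 1/(B + B**2)
W(m, Q) = sqrt(10 + m)
R(n) = -337/56 + n (R(n) = -6 + (n - 1/(7*(1 + 7))) = -6 + (n - 1/(7*8)) = -6 + (n - 1*1/56) = -6 + (n - 1/56) = -6 + (-1/56 + n) = -337/56 + n)
-R(W(9, (-2)**2)) = -(-337/56 + sqrt(10 + 9)) = -(-337/56 + sqrt(19)) = 337/56 - sqrt(19)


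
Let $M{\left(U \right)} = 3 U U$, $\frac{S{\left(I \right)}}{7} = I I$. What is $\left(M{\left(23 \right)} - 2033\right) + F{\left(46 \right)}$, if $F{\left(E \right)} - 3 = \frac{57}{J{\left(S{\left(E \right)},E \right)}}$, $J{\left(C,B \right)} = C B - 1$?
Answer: $- \frac{100612812}{227117} \approx -443.0$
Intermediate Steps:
$S{\left(I \right)} = 7 I^{2}$ ($S{\left(I \right)} = 7 I I = 7 I^{2}$)
$J{\left(C,B \right)} = -1 + B C$ ($J{\left(C,B \right)} = B C - 1 = -1 + B C$)
$M{\left(U \right)} = 3 U^{2}$
$F{\left(E \right)} = 3 + \frac{57}{-1 + 7 E^{3}}$ ($F{\left(E \right)} = 3 + \frac{57}{-1 + E 7 E^{2}} = 3 + \frac{57}{-1 + 7 E^{3}}$)
$\left(M{\left(23 \right)} - 2033\right) + F{\left(46 \right)} = \left(3 \cdot 23^{2} - 2033\right) + \frac{3 \left(18 + 7 \cdot 46^{3}\right)}{-1 + 7 \cdot 46^{3}} = \left(3 \cdot 529 - 2033\right) + \frac{3 \left(18 + 7 \cdot 97336\right)}{-1 + 7 \cdot 97336} = \left(1587 - 2033\right) + \frac{3 \left(18 + 681352\right)}{-1 + 681352} = -446 + 3 \cdot \frac{1}{681351} \cdot 681370 = -446 + \frac{681370}{227117} = - \frac{100612812}{227117}$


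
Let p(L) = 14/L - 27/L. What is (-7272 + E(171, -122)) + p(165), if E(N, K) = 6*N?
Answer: -1030603/165 ≈ -6246.1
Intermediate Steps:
p(L) = -13/L
(-7272 + E(171, -122)) + p(165) = (-7272 + 6*171) - 13/165 = (-7272 + 1026) - 13*1/165 = -6246 - 13/165 = -1030603/165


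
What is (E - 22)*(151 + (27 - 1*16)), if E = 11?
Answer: -1782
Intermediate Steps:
(E - 22)*(151 + (27 - 1*16)) = (11 - 22)*(151 + (27 - 1*16)) = -11*(151 + (27 - 16)) = -11*(151 + 11) = -11*162 = -1782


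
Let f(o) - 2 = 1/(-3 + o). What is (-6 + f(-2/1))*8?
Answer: -168/5 ≈ -33.600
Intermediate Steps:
f(o) = 2 + 1/(-3 + o)
(-6 + f(-2/1))*8 = (-6 + (-5 + 2*(-2/1))/(-3 - 2/1))*8 = (-6 + (-5 + 2*(-2*1))/(-3 - 2*1))*8 = (-6 + (-5 + 2*(-2))/(-3 - 2))*8 = (-6 + (-5 - 4)/(-5))*8 = (-6 - ⅕*(-9))*8 = (-6 + 9/5)*8 = -21/5*8 = -168/5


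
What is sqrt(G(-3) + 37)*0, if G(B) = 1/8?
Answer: 0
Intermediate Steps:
G(B) = 1/8 (G(B) = 1*(1/8) = 1/8)
sqrt(G(-3) + 37)*0 = sqrt(1/8 + 37)*0 = sqrt(297/8)*0 = (3*sqrt(66)/4)*0 = 0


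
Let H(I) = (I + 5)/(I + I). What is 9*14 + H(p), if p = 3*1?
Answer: 382/3 ≈ 127.33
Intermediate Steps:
p = 3
H(I) = (5 + I)/(2*I) (H(I) = (5 + I)/((2*I)) = (5 + I)*(1/(2*I)) = (5 + I)/(2*I))
9*14 + H(p) = 9*14 + (½)*(5 + 3)/3 = 126 + (½)*(⅓)*8 = 126 + 4/3 = 382/3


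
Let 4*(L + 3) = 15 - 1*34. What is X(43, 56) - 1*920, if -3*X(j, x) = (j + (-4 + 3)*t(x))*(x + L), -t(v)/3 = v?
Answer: -51763/12 ≈ -4313.6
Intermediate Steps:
t(v) = -3*v
L = -31/4 (L = -3 + (15 - 1*34)/4 = -3 + (15 - 34)/4 = -3 + (¼)*(-19) = -3 - 19/4 = -31/4 ≈ -7.7500)
X(j, x) = -(-31/4 + x)*(j + 3*x)/3 (X(j, x) = -(j + (-4 + 3)*(-3*x))*(x - 31/4)/3 = -(j - (-3)*x)*(-31/4 + x)/3 = -(j + 3*x)*(-31/4 + x)/3 = -(-31/4 + x)*(j + 3*x)/3)
X(43, 56) - 1*920 = (-1*56² + (31/4)*56 + (31/12)*43 - ⅓*43*56) - 1*920 = (-1*3136 + 434 + 1333/12 - 2408/3) - 920 = (-3136 + 434 + 1333/12 - 2408/3) - 920 = -40723/12 - 920 = -51763/12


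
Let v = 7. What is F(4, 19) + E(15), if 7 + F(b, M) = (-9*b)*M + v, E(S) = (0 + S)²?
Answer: -459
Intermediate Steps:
E(S) = S²
F(b, M) = -9*M*b (F(b, M) = -7 + ((-9*b)*M + 7) = -7 + (-9*M*b + 7) = -7 + (7 - 9*M*b) = -9*M*b)
F(4, 19) + E(15) = -9*19*4 + 15² = -684 + 225 = -459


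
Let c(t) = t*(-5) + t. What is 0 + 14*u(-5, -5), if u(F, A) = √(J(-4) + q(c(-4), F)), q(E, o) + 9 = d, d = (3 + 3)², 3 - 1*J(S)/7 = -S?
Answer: 28*√5 ≈ 62.610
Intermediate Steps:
J(S) = 21 + 7*S (J(S) = 21 - (-7)*S = 21 + 7*S)
c(t) = -4*t (c(t) = -5*t + t = -4*t)
d = 36 (d = 6² = 36)
q(E, o) = 27 (q(E, o) = -9 + 36 = 27)
u(F, A) = 2*√5 (u(F, A) = √((21 + 7*(-4)) + 27) = √((21 - 28) + 27) = √(-7 + 27) = √20 = 2*√5)
0 + 14*u(-5, -5) = 0 + 14*(2*√5) = 0 + 28*√5 = 28*√5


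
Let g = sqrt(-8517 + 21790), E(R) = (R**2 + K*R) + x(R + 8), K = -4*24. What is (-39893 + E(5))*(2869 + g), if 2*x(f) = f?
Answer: -231479527/2 - 80683*sqrt(13273)/2 ≈ -1.2039e+8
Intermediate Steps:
x(f) = f/2
K = -96
E(R) = 4 + R**2 - 191*R/2 (E(R) = (R**2 - 96*R) + (R + 8)/2 = (R**2 - 96*R) + (8 + R)/2 = (R**2 - 96*R) + (4 + R/2) = 4 + R**2 - 191*R/2)
g = sqrt(13273) ≈ 115.21
(-39893 + E(5))*(2869 + g) = (-39893 + (4 + 5**2 - 191/2*5))*(2869 + sqrt(13273)) = (-39893 + (4 + 25 - 955/2))*(2869 + sqrt(13273)) = (-39893 - 897/2)*(2869 + sqrt(13273)) = -80683*(2869 + sqrt(13273))/2 = -231479527/2 - 80683*sqrt(13273)/2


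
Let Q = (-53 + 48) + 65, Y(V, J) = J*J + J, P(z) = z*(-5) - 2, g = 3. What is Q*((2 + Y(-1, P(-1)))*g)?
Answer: 2520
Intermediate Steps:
P(z) = -2 - 5*z (P(z) = -5*z - 2 = -2 - 5*z)
Y(V, J) = J + J**2 (Y(V, J) = J**2 + J = J + J**2)
Q = 60 (Q = -5 + 65 = 60)
Q*((2 + Y(-1, P(-1)))*g) = 60*((2 + (-2 - 5*(-1))*(1 + (-2 - 5*(-1))))*3) = 60*((2 + (-2 + 5)*(1 + (-2 + 5)))*3) = 60*((2 + 3*(1 + 3))*3) = 60*((2 + 3*4)*3) = 60*((2 + 12)*3) = 60*(14*3) = 60*42 = 2520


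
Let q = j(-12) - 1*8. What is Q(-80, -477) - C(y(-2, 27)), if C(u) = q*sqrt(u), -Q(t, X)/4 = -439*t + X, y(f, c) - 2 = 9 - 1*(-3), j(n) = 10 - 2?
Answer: -138572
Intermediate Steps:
j(n) = 8
y(f, c) = 14 (y(f, c) = 2 + (9 - 1*(-3)) = 2 + (9 + 3) = 2 + 12 = 14)
Q(t, X) = -4*X + 1756*t (Q(t, X) = -4*(-439*t + X) = -4*(X - 439*t) = -4*X + 1756*t)
q = 0 (q = 8 - 1*8 = 8 - 8 = 0)
C(u) = 0 (C(u) = 0*sqrt(u) = 0)
Q(-80, -477) - C(y(-2, 27)) = (-4*(-477) + 1756*(-80)) - 1*0 = (1908 - 140480) + 0 = -138572 + 0 = -138572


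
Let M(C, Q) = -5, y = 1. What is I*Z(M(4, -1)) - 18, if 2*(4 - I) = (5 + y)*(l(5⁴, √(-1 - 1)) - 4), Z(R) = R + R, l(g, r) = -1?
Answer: -208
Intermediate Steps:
Z(R) = 2*R
I = 19 (I = 4 - (5 + 1)*(-1 - 4)/2 = 4 - 3*(-5) = 4 - ½*(-30) = 4 + 15 = 19)
I*Z(M(4, -1)) - 18 = 19*(2*(-5)) - 18 = 19*(-10) - 18 = -190 - 18 = -208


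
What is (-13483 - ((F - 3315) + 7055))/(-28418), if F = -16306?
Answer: 917/28418 ≈ 0.032268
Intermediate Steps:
(-13483 - ((F - 3315) + 7055))/(-28418) = (-13483 - ((-16306 - 3315) + 7055))/(-28418) = (-13483 - (-19621 + 7055))*(-1/28418) = (-13483 - 1*(-12566))*(-1/28418) = (-13483 + 12566)*(-1/28418) = -917*(-1/28418) = 917/28418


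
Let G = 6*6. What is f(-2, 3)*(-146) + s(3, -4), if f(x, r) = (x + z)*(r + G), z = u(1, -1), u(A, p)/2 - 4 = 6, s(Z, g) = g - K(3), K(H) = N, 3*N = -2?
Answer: -307486/3 ≈ -1.0250e+5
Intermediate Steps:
N = -⅔ (N = (⅓)*(-2) = -⅔ ≈ -0.66667)
K(H) = -⅔
G = 36
s(Z, g) = ⅔ + g (s(Z, g) = g - 1*(-⅔) = g + ⅔ = ⅔ + g)
u(A, p) = 20 (u(A, p) = 8 + 2*6 = 8 + 12 = 20)
z = 20
f(x, r) = (20 + x)*(36 + r) (f(x, r) = (x + 20)*(r + 36) = (20 + x)*(36 + r))
f(-2, 3)*(-146) + s(3, -4) = (720 + 20*3 + 36*(-2) + 3*(-2))*(-146) + (⅔ - 4) = (720 + 60 - 72 - 6)*(-146) - 10/3 = 702*(-146) - 10/3 = -102492 - 10/3 = -307486/3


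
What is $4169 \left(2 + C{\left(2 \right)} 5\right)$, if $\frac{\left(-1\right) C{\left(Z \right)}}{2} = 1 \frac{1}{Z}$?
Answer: $-12507$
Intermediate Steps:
$C{\left(Z \right)} = - \frac{2}{Z}$ ($C{\left(Z \right)} = - 2 \cdot 1 \frac{1}{Z} = - \frac{2}{Z}$)
$4169 \left(2 + C{\left(2 \right)} 5\right) = 4169 \left(2 + - \frac{2}{2} \cdot 5\right) = 4169 \left(2 + \left(-2\right) \frac{1}{2} \cdot 5\right) = 4169 \left(2 - 5\right) = 4169 \left(-3\right) = -12507$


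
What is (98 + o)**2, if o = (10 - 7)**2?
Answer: 11449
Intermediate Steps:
o = 9 (o = 3**2 = 9)
(98 + o)**2 = (98 + 9)**2 = 107**2 = 11449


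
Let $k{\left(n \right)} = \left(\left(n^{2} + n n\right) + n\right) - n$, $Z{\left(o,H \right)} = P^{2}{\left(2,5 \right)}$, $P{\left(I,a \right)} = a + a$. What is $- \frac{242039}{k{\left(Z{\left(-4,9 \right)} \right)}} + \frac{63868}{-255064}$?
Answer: $- \frac{7876599437}{637660000} \approx -12.352$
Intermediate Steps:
$P{\left(I,a \right)} = 2 a$
$Z{\left(o,H \right)} = 100$ ($Z{\left(o,H \right)} = \left(2 \cdot 5\right)^{2} = 10^{2} = 100$)
$k{\left(n \right)} = 2 n^{2}$ ($k{\left(n \right)} = \left(\left(n^{2} + n^{2}\right) + n\right) - n = \left(2 n^{2} + n\right) - n = \left(n + 2 n^{2}\right) - n = 2 n^{2}$)
$- \frac{242039}{k{\left(Z{\left(-4,9 \right)} \right)}} + \frac{63868}{-255064} = - \frac{242039}{2 \cdot 100^{2}} + \frac{63868}{-255064} = - \frac{242039}{2 \cdot 10000} + 63868 \left(- \frac{1}{255064}\right) = - \frac{242039}{20000} - \frac{15967}{63766} = - \frac{7876599437}{637660000}$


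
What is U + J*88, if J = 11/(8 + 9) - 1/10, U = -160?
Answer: -9508/85 ≈ -111.86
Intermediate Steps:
J = 93/170 (J = 11/17 - 1*⅒ = 11*(1/17) - ⅒ = 11/17 - ⅒ = 93/170 ≈ 0.54706)
U + J*88 = -160 + (93/170)*88 = -160 + 4092/85 = -9508/85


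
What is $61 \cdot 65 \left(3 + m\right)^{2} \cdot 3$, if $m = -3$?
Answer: $0$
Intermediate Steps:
$61 \cdot 65 \left(3 + m\right)^{2} \cdot 3 = 61 \cdot 65 \left(3 - 3\right)^{2} \cdot 3 = 3965 \cdot 0^{2} \cdot 3 = 3965 \cdot 0 \cdot 3 = 3965 \cdot 0 = 0$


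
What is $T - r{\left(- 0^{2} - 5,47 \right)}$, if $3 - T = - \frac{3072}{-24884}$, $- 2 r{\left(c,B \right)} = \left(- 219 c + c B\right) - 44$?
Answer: $\frac{2556063}{6221} \approx 410.88$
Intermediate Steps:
$r{\left(c,B \right)} = 22 + \frac{219 c}{2} - \frac{B c}{2}$ ($r{\left(c,B \right)} = - \frac{\left(- 219 c + c B\right) - 44}{2} = - \frac{\left(- 219 c + B c\right) - 44}{2} = - \frac{-44 - 219 c + B c}{2} = 22 + \frac{219 c}{2} - \frac{B c}{2}$)
$T = \frac{17895}{6221}$ ($T = 3 - - \frac{3072}{-24884} = 3 - \left(-3072\right) \left(- \frac{1}{24884}\right) = 3 - \frac{768}{6221} = \frac{17895}{6221} \approx 2.8765$)
$T - r{\left(- 0^{2} - 5,47 \right)} = \frac{17895}{6221} - \left(22 + \frac{219 \left(- 0^{2} - 5\right)}{2} - \frac{47 \left(- 0^{2} - 5\right)}{2}\right) = \frac{17895}{6221} - \left(22 + \frac{219 \left(\left(-1\right) 0 - 5\right)}{2} - \frac{47 \left(\left(-1\right) 0 - 5\right)}{2}\right) = \frac{17895}{6221} - \left(22 + \frac{219 \left(0 - 5\right)}{2} - \frac{47 \left(0 - 5\right)}{2}\right) = \frac{17895}{6221} - \left(22 + \frac{219}{2} \left(-5\right) - \frac{47}{2} \left(-5\right)\right) = \frac{17895}{6221} - \left(22 - \frac{1095}{2} + \frac{235}{2}\right) = \frac{17895}{6221} - -408 = \frac{17895}{6221} + 408 = \frac{2556063}{6221}$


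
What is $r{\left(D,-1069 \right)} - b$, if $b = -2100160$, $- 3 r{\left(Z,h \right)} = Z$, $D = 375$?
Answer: $2100035$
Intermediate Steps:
$r{\left(Z,h \right)} = - \frac{Z}{3}$
$r{\left(D,-1069 \right)} - b = \left(- \frac{1}{3}\right) 375 - -2100160 = -125 + 2100160 = 2100035$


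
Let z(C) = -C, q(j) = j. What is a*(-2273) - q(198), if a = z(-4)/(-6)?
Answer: 3952/3 ≈ 1317.3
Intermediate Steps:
a = -2/3 (a = -1*(-4)/(-6) = 4*(-1/6) = -2/3 ≈ -0.66667)
a*(-2273) - q(198) = -2/3*(-2273) - 1*198 = 4546/3 - 198 = 3952/3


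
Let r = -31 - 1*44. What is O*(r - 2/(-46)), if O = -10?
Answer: 17240/23 ≈ 749.57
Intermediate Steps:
r = -75 (r = -31 - 44 = -75)
O*(r - 2/(-46)) = -10*(-75 - 2/(-46)) = -10*(-75 - 2*(-1/46)) = -10*(-75 + 1/23) = -10*(-1724/23) = 17240/23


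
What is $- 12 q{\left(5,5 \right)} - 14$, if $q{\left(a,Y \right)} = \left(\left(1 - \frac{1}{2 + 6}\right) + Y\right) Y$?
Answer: $- \frac{733}{2} \approx -366.5$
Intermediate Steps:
$q{\left(a,Y \right)} = Y \left(\frac{7}{8} + Y\right)$ ($q{\left(a,Y \right)} = \left(\left(1 - \frac{1}{8}\right) + Y\right) Y = \left(\frac{7}{8} + Y\right) Y = Y \left(\frac{7}{8} + Y\right)$)
$- 12 q{\left(5,5 \right)} - 14 = - 12 \cdot \frac{1}{8} \cdot 5 \left(7 + 8 \cdot 5\right) - 14 = - 12 \cdot \frac{1}{8} \cdot 5 \left(7 + 40\right) - 14 = - 12 \cdot \frac{1}{8} \cdot 5 \cdot 47 - 14 = \left(-12\right) \frac{235}{8} - 14 = - \frac{705}{2} - 14 = - \frac{733}{2}$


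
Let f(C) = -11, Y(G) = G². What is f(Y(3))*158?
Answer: -1738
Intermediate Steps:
f(Y(3))*158 = -11*158 = -1738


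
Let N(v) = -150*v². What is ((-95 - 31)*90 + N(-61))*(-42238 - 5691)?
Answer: 27295086210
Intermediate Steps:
((-95 - 31)*90 + N(-61))*(-42238 - 5691) = ((-95 - 31)*90 - 150*(-61)²)*(-42238 - 5691) = (-126*90 - 150*3721)*(-47929) = (-11340 - 558150)*(-47929) = -569490*(-47929) = 27295086210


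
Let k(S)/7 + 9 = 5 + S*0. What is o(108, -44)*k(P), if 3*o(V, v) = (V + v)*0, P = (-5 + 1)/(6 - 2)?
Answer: 0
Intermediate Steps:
P = -1 (P = -4/4 = -4*¼ = -1)
o(V, v) = 0 (o(V, v) = ((V + v)*0)/3 = (⅓)*0 = 0)
k(S) = -28 (k(S) = -63 + 7*(5 + S*0) = -63 + 7*(5 + 0) = -63 + 7*5 = -63 + 35 = -28)
o(108, -44)*k(P) = 0*(-28) = 0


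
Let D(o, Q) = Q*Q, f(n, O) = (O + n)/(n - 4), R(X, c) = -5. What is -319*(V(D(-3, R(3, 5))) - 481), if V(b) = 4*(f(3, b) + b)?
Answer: 157267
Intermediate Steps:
f(n, O) = (O + n)/(-4 + n)
D(o, Q) = Q**2
V(b) = -12 (V(b) = 4*((b + 3)/(-4 + 3) + b) = 4*((3 + b)/(-1) + b) = 4*(-(3 + b) + b) = 4*((-3 - b) + b) = 4*(-3) = -12)
-319*(V(D(-3, R(3, 5))) - 481) = -319*(-12 - 481) = -319*(-493) = 157267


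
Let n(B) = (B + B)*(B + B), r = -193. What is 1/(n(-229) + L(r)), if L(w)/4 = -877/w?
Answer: 193/40487960 ≈ 4.7669e-6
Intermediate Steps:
L(w) = -3508/w (L(w) = 4*(-877/w) = -3508/w)
n(B) = 4*B² (n(B) = (2*B)*(2*B) = 4*B²)
1/(n(-229) + L(r)) = 1/(4*(-229)² - 3508/(-193)) = 1/(4*52441 - 3508*(-1/193)) = 1/(209764 + 3508/193) = 1/(40487960/193) = 193/40487960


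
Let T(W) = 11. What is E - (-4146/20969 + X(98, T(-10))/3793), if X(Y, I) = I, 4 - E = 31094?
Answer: -2472740619411/79535417 ≈ -31090.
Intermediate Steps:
E = -31090 (E = 4 - 1*31094 = 4 - 31094 = -31090)
E - (-4146/20969 + X(98, T(-10))/3793) = -31090 - (-4146/20969 + 11/3793) = -31090 - 1*(-15495119/79535417) = -31090 + 15495119/79535417 = -2472740619411/79535417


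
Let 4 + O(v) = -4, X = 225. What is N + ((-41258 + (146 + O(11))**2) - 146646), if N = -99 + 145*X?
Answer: -136334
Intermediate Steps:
O(v) = -8 (O(v) = -4 - 4 = -8)
N = 32526 (N = -99 + 145*225 = -99 + 32625 = 32526)
N + ((-41258 + (146 + O(11))**2) - 146646) = 32526 + ((-41258 + (146 - 8)**2) - 146646) = 32526 + ((-41258 + 138**2) - 146646) = 32526 + ((-41258 + 19044) - 146646) = 32526 + (-22214 - 146646) = 32526 - 168860 = -136334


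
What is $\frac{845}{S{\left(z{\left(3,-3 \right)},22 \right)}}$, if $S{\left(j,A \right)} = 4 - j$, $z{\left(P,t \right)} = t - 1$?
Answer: $\frac{845}{8} \approx 105.63$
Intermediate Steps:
$z{\left(P,t \right)} = -1 + t$ ($z{\left(P,t \right)} = t - 1 = -1 + t$)
$\frac{845}{S{\left(z{\left(3,-3 \right)},22 \right)}} = \frac{845}{4 - \left(-1 - 3\right)} = \frac{845}{4 - -4} = \frac{845}{4 + 4} = \frac{845}{8}$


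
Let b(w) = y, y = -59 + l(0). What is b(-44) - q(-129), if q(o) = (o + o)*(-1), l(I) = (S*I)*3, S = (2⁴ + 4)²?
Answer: -317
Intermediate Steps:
S = 400 (S = (16 + 4)² = 20² = 400)
l(I) = 1200*I (l(I) = (400*I)*3 = 1200*I)
q(o) = -2*o (q(o) = (2*o)*(-1) = -2*o)
y = -59 (y = -59 + 1200*0 = -59 + 0 = -59)
b(w) = -59
b(-44) - q(-129) = -59 - (-2)*(-129) = -59 - 1*258 = -59 - 258 = -317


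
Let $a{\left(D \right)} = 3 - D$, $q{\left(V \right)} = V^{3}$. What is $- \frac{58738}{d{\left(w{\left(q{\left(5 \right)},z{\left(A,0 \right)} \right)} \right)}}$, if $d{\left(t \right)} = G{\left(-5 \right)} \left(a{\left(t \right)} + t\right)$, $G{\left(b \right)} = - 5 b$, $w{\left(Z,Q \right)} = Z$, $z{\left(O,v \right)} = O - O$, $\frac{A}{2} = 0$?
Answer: $- \frac{58738}{75} \approx -783.17$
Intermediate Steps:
$A = 0$ ($A = 2 \cdot 0 = 0$)
$z{\left(O,v \right)} = 0$
$d{\left(t \right)} = 75$ ($d{\left(t \right)} = \left(-5\right) \left(-5\right) \left(\left(3 - t\right) + t\right) = 25 \cdot 3 = 75$)
$- \frac{58738}{d{\left(w{\left(q{\left(5 \right)},z{\left(A,0 \right)} \right)} \right)}} = - \frac{58738}{75}$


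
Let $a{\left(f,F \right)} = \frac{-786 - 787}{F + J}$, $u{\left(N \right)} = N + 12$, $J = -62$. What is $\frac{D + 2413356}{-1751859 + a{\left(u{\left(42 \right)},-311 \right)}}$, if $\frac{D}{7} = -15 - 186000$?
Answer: $- \frac{414496623}{653441834} \approx -0.63433$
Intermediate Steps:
$u{\left(N \right)} = 12 + N$
$D = -1302105$ ($D = 7 \left(-15 - 186000\right) = 7 \left(-186015\right) = -1302105$)
$a{\left(f,F \right)} = - \frac{1573}{-62 + F}$ ($a{\left(f,F \right)} = \frac{-786 - 787}{F - 62} = - \frac{1573}{-62 + F}$)
$\frac{D + 2413356}{-1751859 + a{\left(u{\left(42 \right)},-311 \right)}} = \frac{-1302105 + 2413356}{-1751859 - \frac{1573}{-62 - 311}} = \frac{1111251}{-1751859 - \frac{1573}{-373}} = \frac{1111251}{-1751859 - - \frac{1573}{373}} = \frac{1111251}{-1751859 + \frac{1573}{373}} = \frac{1111251}{- \frac{653441834}{373}} = 1111251 \left(- \frac{373}{653441834}\right) = - \frac{414496623}{653441834}$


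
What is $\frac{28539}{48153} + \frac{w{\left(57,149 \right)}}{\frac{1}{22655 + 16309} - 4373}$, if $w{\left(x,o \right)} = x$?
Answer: $\frac{226466793225}{390703286303} \approx 0.57964$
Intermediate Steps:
$\frac{28539}{48153} + \frac{w{\left(57,149 \right)}}{\frac{1}{22655 + 16309} - 4373} = \frac{28539}{48153} + \frac{57}{\frac{1}{22655 + 16309} - 4373} = 28539 \cdot \frac{1}{48153} + \frac{57}{\frac{1}{38964} - 4373} = \frac{1359}{2293} + \frac{57}{\frac{1}{38964} - 4373} = \frac{1359}{2293} + \frac{57}{- \frac{170389571}{38964}} = \frac{1359}{2293} + 57 \left(- \frac{38964}{170389571}\right) = \frac{1359}{2293} - \frac{2220948}{170389571} = \frac{226466793225}{390703286303}$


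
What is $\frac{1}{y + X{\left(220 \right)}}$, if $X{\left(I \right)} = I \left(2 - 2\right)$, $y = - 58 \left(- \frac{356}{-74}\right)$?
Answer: $- \frac{37}{10324} \approx -0.0035839$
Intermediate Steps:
$y = - \frac{10324}{37}$ ($y = - 58 \left(\left(-356\right) \left(- \frac{1}{74}\right)\right) = \left(-58\right) \frac{178}{37} = - \frac{10324}{37} \approx -279.03$)
$X{\left(I \right)} = 0$ ($X{\left(I \right)} = I 0 = 0$)
$\frac{1}{y + X{\left(220 \right)}} = \frac{1}{- \frac{10324}{37} + 0} = \frac{1}{- \frac{10324}{37}} = - \frac{37}{10324}$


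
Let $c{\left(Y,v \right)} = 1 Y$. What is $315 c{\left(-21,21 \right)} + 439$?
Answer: $-6176$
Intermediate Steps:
$c{\left(Y,v \right)} = Y$
$315 c{\left(-21,21 \right)} + 439 = 315 \left(-21\right) + 439 = -6615 + 439 = -6176$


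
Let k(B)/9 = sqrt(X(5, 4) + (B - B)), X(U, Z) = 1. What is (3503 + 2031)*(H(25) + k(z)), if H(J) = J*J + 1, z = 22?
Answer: 3514090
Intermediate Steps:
k(B) = 9 (k(B) = 9*sqrt(1 + (B - B)) = 9*sqrt(1 + 0) = 9*sqrt(1) = 9*1 = 9)
H(J) = 1 + J**2 (H(J) = J**2 + 1 = 1 + J**2)
(3503 + 2031)*(H(25) + k(z)) = (3503 + 2031)*((1 + 25**2) + 9) = 5534*((1 + 625) + 9) = 5534*(626 + 9) = 5534*635 = 3514090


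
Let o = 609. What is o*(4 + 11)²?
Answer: 137025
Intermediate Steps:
o*(4 + 11)² = 609*(4 + 11)² = 609*15² = 609*225 = 137025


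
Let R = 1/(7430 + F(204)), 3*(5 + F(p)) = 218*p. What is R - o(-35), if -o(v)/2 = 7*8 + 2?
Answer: 2580885/22249 ≈ 116.00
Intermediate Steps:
F(p) = -5 + 218*p/3 (F(p) = -5 + (218*p)/3 = -5 + 218*p/3)
o(v) = -116 (o(v) = -2*(7*8 + 2) = -2*(56 + 2) = -2*58 = -116)
R = 1/22249 (R = 1/(7430 + (-5 + (218/3)*204)) = 1/(7430 + (-5 + 14824)) = 1/(7430 + 14819) = 1/22249 ≈ 4.4946e-5)
R - o(-35) = 1/22249 - 1*(-116) = 1/22249 + 116 = 2580885/22249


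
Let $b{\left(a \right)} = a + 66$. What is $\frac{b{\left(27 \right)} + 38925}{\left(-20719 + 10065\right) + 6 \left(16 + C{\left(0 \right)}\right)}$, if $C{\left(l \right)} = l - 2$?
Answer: $- \frac{2787}{755} \approx -3.6914$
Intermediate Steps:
$b{\left(a \right)} = 66 + a$
$C{\left(l \right)} = -2 + l$
$\frac{b{\left(27 \right)} + 38925}{\left(-20719 + 10065\right) + 6 \left(16 + C{\left(0 \right)}\right)} = \frac{\left(66 + 27\right) + 38925}{\left(-20719 + 10065\right) + 6 \left(16 + \left(-2 + 0\right)\right)} = \frac{93 + 38925}{-10654 + 6 \left(16 - 2\right)} = \frac{39018}{-10654 + 6 \cdot 14} = \frac{39018}{-10654 + 84} = \frac{39018}{-10570} = 39018 \left(- \frac{1}{10570}\right) = - \frac{2787}{755}$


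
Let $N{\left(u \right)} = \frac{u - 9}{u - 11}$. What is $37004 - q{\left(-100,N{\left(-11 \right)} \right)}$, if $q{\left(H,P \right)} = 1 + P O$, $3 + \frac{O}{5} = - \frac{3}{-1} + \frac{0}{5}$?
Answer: $37003$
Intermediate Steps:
$N{\left(u \right)} = \frac{-9 + u}{-11 + u}$
$O = 0$ ($O = -15 + 5 \left(- \frac{3}{-1} + \frac{0}{5}\right) = -15 + 5 \left(\left(-3\right) \left(-1\right) + 0 \cdot \frac{1}{5}\right) = -15 + 5 \left(3 + 0\right) = -15 + 5 \cdot 3 = -15 + 15 = 0$)
$q{\left(H,P \right)} = 1$ ($q{\left(H,P \right)} = 1 + P 0 = 1 + 0 = 1$)
$37004 - q{\left(-100,N{\left(-11 \right)} \right)} = 37004 - 1 = 37003$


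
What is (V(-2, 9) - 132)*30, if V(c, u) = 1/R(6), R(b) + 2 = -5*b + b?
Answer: -51495/13 ≈ -3961.2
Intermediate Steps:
R(b) = -2 - 4*b (R(b) = -2 + (-5*b + b) = -2 - 4*b)
V(c, u) = -1/26 (V(c, u) = 1/(-2 - 4*6) = 1/(-2 - 24) = 1/(-26) = -1/26)
(V(-2, 9) - 132)*30 = (-1/26 - 132)*30 = -3433/26*30 = -51495/13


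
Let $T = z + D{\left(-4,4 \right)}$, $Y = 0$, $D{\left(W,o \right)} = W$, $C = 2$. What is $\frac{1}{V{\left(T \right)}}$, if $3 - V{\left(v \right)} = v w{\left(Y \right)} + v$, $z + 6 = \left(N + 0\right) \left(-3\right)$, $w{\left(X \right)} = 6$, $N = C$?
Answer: $\frac{1}{115} \approx 0.0086956$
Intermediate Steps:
$N = 2$
$z = -12$ ($z = -6 + \left(2 + 0\right) \left(-3\right) = -6 + 2 \left(-3\right) = -6 - 6 = -12$)
$T = -16$ ($T = -12 - 4 = -16$)
$V{\left(v \right)} = 3 - 7 v$ ($V{\left(v \right)} = 3 - \left(v 6 + v\right) = 3 - \left(6 v + v\right) = 3 - 7 v$)
$\frac{1}{V{\left(T \right)}} = \frac{1}{3 - -112} = \frac{1}{3 + 112} = \frac{1}{115}$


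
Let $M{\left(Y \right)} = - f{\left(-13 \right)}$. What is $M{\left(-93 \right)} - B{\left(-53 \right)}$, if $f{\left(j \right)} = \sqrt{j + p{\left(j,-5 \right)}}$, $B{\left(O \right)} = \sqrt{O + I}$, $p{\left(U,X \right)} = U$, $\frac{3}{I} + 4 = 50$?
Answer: $i \left(- \sqrt{26} - \frac{\sqrt{112010}}{46}\right) \approx - 12.375 i$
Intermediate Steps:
$I = \frac{3}{46}$ ($I = \frac{3}{-4 + 50} = \frac{3}{46} \approx 0.065217$)
$B{\left(O \right)} = \sqrt{\frac{3}{46} + O}$ ($B{\left(O \right)} = \sqrt{O + \frac{3}{46}} = \sqrt{\frac{3}{46} + O}$)
$f{\left(j \right)} = \sqrt{2} \sqrt{j}$ ($f{\left(j \right)} = \sqrt{j + j} = \sqrt{2 j} = \sqrt{2} \sqrt{j}$)
$M{\left(Y \right)} = - i \sqrt{26}$ ($M{\left(Y \right)} = - \sqrt{2} \sqrt{-13} = - \sqrt{2} i \sqrt{13} = - i \sqrt{26}$)
$M{\left(-93 \right)} - B{\left(-53 \right)} = - i \sqrt{26} - \frac{\sqrt{138 + 2116 \left(-53\right)}}{46} = - i \sqrt{26} - \frac{\sqrt{138 - 112148}}{46} = - i \sqrt{26} - \frac{\sqrt{-112010}}{46} = - i \sqrt{26} - \frac{i \sqrt{112010}}{46}$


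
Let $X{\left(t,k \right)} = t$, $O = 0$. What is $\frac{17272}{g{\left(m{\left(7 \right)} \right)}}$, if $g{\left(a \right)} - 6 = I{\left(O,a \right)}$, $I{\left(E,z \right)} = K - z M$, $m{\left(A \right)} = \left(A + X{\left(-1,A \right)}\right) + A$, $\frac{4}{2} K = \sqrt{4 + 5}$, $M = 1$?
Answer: $- \frac{34544}{11} \approx -3140.4$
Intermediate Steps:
$K = \frac{3}{2}$ ($K = \frac{\sqrt{4 + 5}}{2} = \frac{\sqrt{9}}{2} = \frac{1}{2} \cdot 3 = \frac{3}{2} \approx 1.5$)
$m{\left(A \right)} = -1 + 2 A$ ($m{\left(A \right)} = \left(A - 1\right) + A = \left(-1 + A\right) + A = -1 + 2 A$)
$I{\left(E,z \right)} = \frac{3}{2} - z$ ($I{\left(E,z \right)} = \frac{3}{2} - z 1 = \frac{3}{2} - z$)
$g{\left(a \right)} = \frac{15}{2} - a$ ($g{\left(a \right)} = 6 - \left(- \frac{3}{2} + a\right) = \frac{15}{2} - a$)
$\frac{17272}{g{\left(m{\left(7 \right)} \right)}} = \frac{17272}{\frac{15}{2} - \left(-1 + 2 \cdot 7\right)} = \frac{17272}{\frac{15}{2} - \left(-1 + 14\right)} = \frac{17272}{\frac{15}{2} - 13} = \frac{17272}{- \frac{11}{2}} = 17272 \left(- \frac{2}{11}\right) = - \frac{34544}{11}$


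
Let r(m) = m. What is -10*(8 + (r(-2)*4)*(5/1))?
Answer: 320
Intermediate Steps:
-10*(8 + (r(-2)*4)*(5/1)) = -10*(8 + (-2*4)*(5/1)) = -10*(8 - 40) = -10*(-32) = 320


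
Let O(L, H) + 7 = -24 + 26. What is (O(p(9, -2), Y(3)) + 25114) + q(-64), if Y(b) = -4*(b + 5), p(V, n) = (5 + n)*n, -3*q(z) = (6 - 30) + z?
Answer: 75415/3 ≈ 25138.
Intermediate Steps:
q(z) = 8 - z/3 (q(z) = -((6 - 30) + z)/3 = -(-24 + z)/3 = 8 - z/3)
p(V, n) = n*(5 + n)
Y(b) = -20 - 4*b (Y(b) = -4*(5 + b) = -20 - 4*b)
O(L, H) = -5 (O(L, H) = -7 + (-24 + 26) = -7 + 2 = -5)
(O(p(9, -2), Y(3)) + 25114) + q(-64) = (-5 + 25114) + (8 - ⅓*(-64)) = 25109 + (8 + 64/3) = 25109 + 88/3 = 75415/3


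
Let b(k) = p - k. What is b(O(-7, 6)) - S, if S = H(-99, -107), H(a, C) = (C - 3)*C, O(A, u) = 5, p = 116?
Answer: -11659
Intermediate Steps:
H(a, C) = C*(-3 + C) (H(a, C) = (-3 + C)*C = C*(-3 + C))
S = 11770 (S = -107*(-3 - 107) = -107*(-110) = 11770)
b(k) = 116 - k
b(O(-7, 6)) - S = (116 - 1*5) - 1*11770 = (116 - 5) - 11770 = 111 - 11770 = -11659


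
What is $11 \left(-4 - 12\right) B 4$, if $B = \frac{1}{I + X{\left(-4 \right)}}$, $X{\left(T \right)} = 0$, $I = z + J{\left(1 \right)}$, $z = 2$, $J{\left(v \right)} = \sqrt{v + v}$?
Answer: $-704 + 352 \sqrt{2} \approx -206.2$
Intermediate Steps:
$J{\left(v \right)} = \sqrt{2} \sqrt{v}$ ($J{\left(v \right)} = \sqrt{2 v} = \sqrt{2} \sqrt{v}$)
$I = 2 + \sqrt{2}$ ($I = 2 + \sqrt{2} \sqrt{1} = 2 + \sqrt{2} \cdot 1 = 2 + \sqrt{2} \approx 3.4142$)
$B = \frac{1}{2 + \sqrt{2}}$ ($B = \frac{1}{\left(2 + \sqrt{2}\right) + 0} = \frac{1}{2 + \sqrt{2}} \approx 0.29289$)
$11 \left(-4 - 12\right) B 4 = 11 \left(-4 - 12\right) \left(1 - \frac{\sqrt{2}}{2}\right) 4 = 11 \left(-16\right) \left(4 - 2 \sqrt{2}\right) = - 176 \left(4 - 2 \sqrt{2}\right) = -704 + 352 \sqrt{2}$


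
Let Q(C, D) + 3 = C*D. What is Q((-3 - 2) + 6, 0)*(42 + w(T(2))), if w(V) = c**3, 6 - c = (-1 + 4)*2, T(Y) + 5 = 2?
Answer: -126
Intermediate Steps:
Q(C, D) = -3 + C*D
T(Y) = -3 (T(Y) = -5 + 2 = -3)
c = 0 (c = 6 - (-1 + 4)*2 = 6 - 3*2 = 6 - 1*6 = 6 - 6 = 0)
w(V) = 0 (w(V) = 0**3 = 0)
Q((-3 - 2) + 6, 0)*(42 + w(T(2))) = (-3 + ((-3 - 2) + 6)*0)*(42 + 0) = (-3 + (-5 + 6)*0)*42 = (-3 + 1*0)*42 = (-3 + 0)*42 = -3*42 = -126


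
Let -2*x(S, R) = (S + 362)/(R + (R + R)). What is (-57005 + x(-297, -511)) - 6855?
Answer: -195794695/3066 ≈ -63860.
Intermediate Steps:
x(S, R) = -(362 + S)/(6*R) (x(S, R) = -(S + 362)/(2*(R + (R + R))) = -(362 + S)/(2*(R + 2*R)) = -(362 + S)/(2*(3*R)) = -(362 + S)*1/(3*R)/2 = -(362 + S)/(6*R))
(-57005 + x(-297, -511)) - 6855 = (-57005 + (1/6)*(-362 - 1*(-297))/(-511)) - 6855 = (-57005 + (1/6)*(-1/511)*(-362 + 297)) - 6855 = (-57005 + (1/6)*(-1/511)*(-65)) - 6855 = (-57005 + 65/3066) - 6855 = -174777265/3066 - 6855 = -195794695/3066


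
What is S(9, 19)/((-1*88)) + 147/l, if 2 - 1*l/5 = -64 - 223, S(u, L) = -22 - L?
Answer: 72181/127160 ≈ 0.56764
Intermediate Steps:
l = 1445 (l = 10 - 5*(-64 - 223) = 10 - 5*(-287) = 10 + 1435 = 1445)
S(9, 19)/((-1*88)) + 147/l = (-22 - 1*19)/((-1*88)) + 147/1445 = (-22 - 19)/(-88) + 147*(1/1445) = -41*(-1/88) + 147/1445 = 41/88 + 147/1445 = 72181/127160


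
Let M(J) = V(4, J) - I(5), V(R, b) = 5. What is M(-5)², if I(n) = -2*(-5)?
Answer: 25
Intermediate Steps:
I(n) = 10
M(J) = -5 (M(J) = 5 - 1*10 = 5 - 10 = -5)
M(-5)² = (-5)² = 25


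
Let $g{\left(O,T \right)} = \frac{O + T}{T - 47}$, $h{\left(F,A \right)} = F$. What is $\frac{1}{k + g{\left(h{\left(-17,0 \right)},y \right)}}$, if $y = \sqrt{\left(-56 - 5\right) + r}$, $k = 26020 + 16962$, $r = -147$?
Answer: $\frac{103888501}{4465378833353} + \frac{120 i \sqrt{13}}{4465378833353} \approx 2.3265 \cdot 10^{-5} + 9.6893 \cdot 10^{-11} i$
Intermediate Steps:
$k = 42982$
$y = 4 i \sqrt{13}$ ($y = \sqrt{\left(-56 - 5\right) - 147} = \sqrt{-61 - 147} = \sqrt{-208} = 4 i \sqrt{13} \approx 14.422 i$)
$g{\left(O,T \right)} = \frac{O + T}{-47 + T}$
$\frac{1}{k + g{\left(h{\left(-17,0 \right)},y \right)}} = \frac{1}{42982 + \frac{-17 + 4 i \sqrt{13}}{-47 + 4 i \sqrt{13}}}$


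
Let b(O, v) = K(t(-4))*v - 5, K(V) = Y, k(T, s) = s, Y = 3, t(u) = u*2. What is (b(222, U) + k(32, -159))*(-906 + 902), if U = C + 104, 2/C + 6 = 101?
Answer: -56264/95 ≈ -592.25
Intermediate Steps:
t(u) = 2*u
C = 2/95 (C = 2/(-6 + 101) = 2/95 ≈ 0.021053)
K(V) = 3
U = 9882/95 (U = 2/95 + 104 = 9882/95 ≈ 104.02)
b(O, v) = -5 + 3*v (b(O, v) = 3*v - 5 = -5 + 3*v)
(b(222, U) + k(32, -159))*(-906 + 902) = ((-5 + 3*(9882/95)) - 159)*(-906 + 902) = ((-5 + 29646/95) - 159)*(-4) = (29171/95 - 159)*(-4) = (14066/95)*(-4) = -56264/95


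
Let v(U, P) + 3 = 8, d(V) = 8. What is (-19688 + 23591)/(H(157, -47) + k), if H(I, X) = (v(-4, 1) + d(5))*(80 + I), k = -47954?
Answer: -3903/44873 ≈ -0.086979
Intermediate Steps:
v(U, P) = 5 (v(U, P) = -3 + 8 = 5)
H(I, X) = 1040 + 13*I (H(I, X) = (5 + 8)*(80 + I) = 13*(80 + I) = 1040 + 13*I)
(-19688 + 23591)/(H(157, -47) + k) = (-19688 + 23591)/((1040 + 13*157) - 47954) = 3903/((1040 + 2041) - 47954) = 3903/(3081 - 47954) = 3903/(-44873) = 3903*(-1/44873) = -3903/44873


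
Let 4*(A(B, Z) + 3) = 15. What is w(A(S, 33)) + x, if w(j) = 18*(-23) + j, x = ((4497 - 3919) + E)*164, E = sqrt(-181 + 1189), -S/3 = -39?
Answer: 377515/4 + 1968*sqrt(7) ≈ 99586.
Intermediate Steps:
S = 117 (S = -3*(-39) = 117)
A(B, Z) = 3/4 (A(B, Z) = -3 + (1/4)*15 = -3 + 15/4 = 3/4)
E = 12*sqrt(7) (E = sqrt(1008) = 12*sqrt(7) ≈ 31.749)
x = 94792 + 1968*sqrt(7) (x = ((4497 - 3919) + 12*sqrt(7))*164 = (578 + 12*sqrt(7))*164 = 94792 + 1968*sqrt(7) ≈ 99999.)
w(j) = -414 + j
w(A(S, 33)) + x = (-414 + 3/4) + (94792 + 1968*sqrt(7)) = -1653/4 + (94792 + 1968*sqrt(7)) = 377515/4 + 1968*sqrt(7)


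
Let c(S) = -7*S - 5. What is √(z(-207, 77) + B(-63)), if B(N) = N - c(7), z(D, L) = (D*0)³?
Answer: 3*I ≈ 3.0*I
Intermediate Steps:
z(D, L) = 0 (z(D, L) = 0³ = 0)
c(S) = -5 - 7*S
B(N) = 54 + N (B(N) = N - (-5 - 7*7) = N - (-5 - 49) = N - 1*(-54) = N + 54 = 54 + N)
√(z(-207, 77) + B(-63)) = √(0 + (54 - 63)) = √(0 - 9) = √(-9) = 3*I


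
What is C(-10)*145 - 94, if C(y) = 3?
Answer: 341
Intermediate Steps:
C(-10)*145 - 94 = 3*145 - 94 = 435 - 94 = 341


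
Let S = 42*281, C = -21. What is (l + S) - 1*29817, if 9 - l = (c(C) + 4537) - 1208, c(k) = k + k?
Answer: -21293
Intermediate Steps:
S = 11802
c(k) = 2*k
l = -3278 (l = 9 - ((2*(-21) + 4537) - 1208) = 9 - ((-42 + 4537) - 1208) = 9 - (4495 - 1208) = 9 - 1*3287 = 9 - 3287 = -3278)
(l + S) - 1*29817 = (-3278 + 11802) - 1*29817 = 8524 - 29817 = -21293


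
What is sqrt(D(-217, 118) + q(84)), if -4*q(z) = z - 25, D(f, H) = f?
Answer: 3*I*sqrt(103)/2 ≈ 15.223*I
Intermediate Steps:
q(z) = 25/4 - z/4 (q(z) = -(z - 25)/4 = -(-25 + z)/4 = 25/4 - z/4)
sqrt(D(-217, 118) + q(84)) = sqrt(-217 + (25/4 - 1/4*84)) = sqrt(-217 + (25/4 - 21)) = sqrt(-217 - 59/4) = sqrt(-927/4) = 3*I*sqrt(103)/2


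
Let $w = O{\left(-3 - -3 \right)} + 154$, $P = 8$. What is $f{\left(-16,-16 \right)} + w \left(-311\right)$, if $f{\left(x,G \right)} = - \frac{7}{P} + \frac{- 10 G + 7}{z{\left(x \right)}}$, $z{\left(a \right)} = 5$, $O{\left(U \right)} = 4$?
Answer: $- \frac{1964219}{40} \approx -49106.0$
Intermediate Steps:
$f{\left(x,G \right)} = \frac{21}{40} - 2 G$ ($f{\left(x,G \right)} = - \frac{7}{8} + \frac{- 10 G + 7}{5} = \left(-7\right) \frac{1}{8} + \left(7 - 10 G\right) \frac{1}{5} = - \frac{7}{8} - \left(- \frac{7}{5} + 2 G\right) = \frac{21}{40} - 2 G$)
$w = 158$ ($w = 4 + 154 = 158$)
$f{\left(-16,-16 \right)} + w \left(-311\right) = \left(\frac{21}{40} - -32\right) + 158 \left(-311\right) = \left(\frac{21}{40} + 32\right) - 49138 = \frac{1301}{40} - 49138 = - \frac{1964219}{40}$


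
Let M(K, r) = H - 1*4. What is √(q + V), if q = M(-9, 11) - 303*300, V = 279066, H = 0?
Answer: √188162 ≈ 433.78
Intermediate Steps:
M(K, r) = -4 (M(K, r) = 0 - 1*4 = 0 - 4 = -4)
q = -90904 (q = -4 - 303*300 = -4 - 90900 = -90904)
√(q + V) = √(-90904 + 279066) = √188162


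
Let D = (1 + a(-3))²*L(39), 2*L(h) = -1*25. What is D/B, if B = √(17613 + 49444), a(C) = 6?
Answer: -1225*√67057/134114 ≈ -2.3653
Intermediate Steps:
L(h) = -25/2 (L(h) = (-1*25)/2 = (½)*(-25) = -25/2)
B = √67057 ≈ 258.95
D = -1225/2 (D = (1 + 6)²*(-25/2) = 7²*(-25/2) = 49*(-25/2) = -1225/2 ≈ -612.50)
D/B = -1225*√67057/67057/2 = -1225*√67057/134114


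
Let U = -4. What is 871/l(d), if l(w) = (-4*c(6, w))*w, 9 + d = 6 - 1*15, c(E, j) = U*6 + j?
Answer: -871/3024 ≈ -0.28803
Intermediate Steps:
c(E, j) = -24 + j (c(E, j) = -4*6 + j = -24 + j)
d = -18 (d = -9 + (6 - 1*15) = -9 + (6 - 15) = -9 - 9 = -18)
l(w) = w*(96 - 4*w) (l(w) = (-4*(-24 + w))*w = (96 - 4*w)*w = w*(96 - 4*w))
871/l(d) = 871/((4*(-18)*(24 - 1*(-18)))) = 871/((4*(-18)*(24 + 18))) = 871/((4*(-18)*42)) = 871/(-3024) = 871*(-1/3024) = -871/3024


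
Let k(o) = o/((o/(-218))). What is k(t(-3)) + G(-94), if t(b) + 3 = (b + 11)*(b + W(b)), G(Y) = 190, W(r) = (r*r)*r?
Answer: -28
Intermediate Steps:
W(r) = r³ (W(r) = r²*r = r³)
t(b) = -3 + (11 + b)*(b + b³) (t(b) = -3 + (b + 11)*(b + b³) = -3 + (11 + b)*(b + b³))
k(o) = -218 (k(o) = o/((o*(-1/218))) = o/((-o/218)) = o*(-218/o) = -218)
k(t(-3)) + G(-94) = -218 + 190 = -28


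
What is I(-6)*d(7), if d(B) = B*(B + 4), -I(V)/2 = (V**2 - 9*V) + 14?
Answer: -16016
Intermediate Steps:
I(V) = -28 - 2*V**2 + 18*V (I(V) = -2*((V**2 - 9*V) + 14) = -2*(14 + V**2 - 9*V) = -28 - 2*V**2 + 18*V)
d(B) = B*(4 + B)
I(-6)*d(7) = (-28 - 2*(-6)**2 + 18*(-6))*(7*(4 + 7)) = (-28 - 2*36 - 108)*(7*11) = (-28 - 72 - 108)*77 = -208*77 = -16016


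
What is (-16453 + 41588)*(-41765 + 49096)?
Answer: 184264685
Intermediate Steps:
(-16453 + 41588)*(-41765 + 49096) = 25135*7331 = 184264685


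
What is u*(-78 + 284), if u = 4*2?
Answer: 1648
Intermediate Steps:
u = 8
u*(-78 + 284) = 8*(-78 + 284) = 8*206 = 1648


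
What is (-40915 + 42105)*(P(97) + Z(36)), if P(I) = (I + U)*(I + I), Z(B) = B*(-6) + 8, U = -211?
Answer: -26565560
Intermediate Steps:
Z(B) = 8 - 6*B (Z(B) = -6*B + 8 = 8 - 6*B)
P(I) = 2*I*(-211 + I) (P(I) = (I - 211)*(I + I) = (-211 + I)*(2*I) = 2*I*(-211 + I))
(-40915 + 42105)*(P(97) + Z(36)) = (-40915 + 42105)*(2*97*(-211 + 97) + (8 - 6*36)) = 1190*(2*97*(-114) + (8 - 216)) = 1190*(-22116 - 208) = 1190*(-22324) = -26565560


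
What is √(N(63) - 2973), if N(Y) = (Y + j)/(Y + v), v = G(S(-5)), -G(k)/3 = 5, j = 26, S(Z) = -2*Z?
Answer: I*√427845/12 ≈ 54.508*I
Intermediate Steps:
G(k) = -15 (G(k) = -3*5 = -15)
v = -15
N(Y) = (26 + Y)/(-15 + Y) (N(Y) = (Y + 26)/(Y - 15) = (26 + Y)/(-15 + Y))
√(N(63) - 2973) = √((26 + 63)/(-15 + 63) - 2973) = √(89/48 - 2973) = √(-142615/48) = I*√427845/12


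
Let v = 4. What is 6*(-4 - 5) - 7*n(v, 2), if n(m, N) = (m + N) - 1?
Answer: -89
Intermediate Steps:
n(m, N) = -1 + N + m (n(m, N) = (N + m) - 1 = -1 + N + m)
6*(-4 - 5) - 7*n(v, 2) = 6*(-4 - 5) - 7*(-1 + 2 + 4) = 6*(-9) - 7*5 = -54 - 35 = -89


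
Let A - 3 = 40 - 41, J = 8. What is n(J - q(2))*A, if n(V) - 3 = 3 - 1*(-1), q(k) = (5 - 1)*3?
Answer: 14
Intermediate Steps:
q(k) = 12 (q(k) = 4*3 = 12)
A = 2 (A = 3 + (40 - 41) = 3 - 1 = 2)
n(V) = 7 (n(V) = 3 + (3 - 1*(-1)) = 3 + (3 + 1) = 3 + 4 = 7)
n(J - q(2))*A = 7*2 = 14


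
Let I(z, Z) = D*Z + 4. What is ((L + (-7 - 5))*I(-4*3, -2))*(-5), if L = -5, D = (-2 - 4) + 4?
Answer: 680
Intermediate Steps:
D = -2 (D = -6 + 4 = -2)
I(z, Z) = 4 - 2*Z (I(z, Z) = -2*Z + 4 = 4 - 2*Z)
L = -5 (L = -1*5 = -5)
((L + (-7 - 5))*I(-4*3, -2))*(-5) = ((-5 + (-7 - 5))*(4 - 2*(-2)))*(-5) = ((-5 - 12)*(4 + 4))*(-5) = -17*8*(-5) = -136*(-5) = 680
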